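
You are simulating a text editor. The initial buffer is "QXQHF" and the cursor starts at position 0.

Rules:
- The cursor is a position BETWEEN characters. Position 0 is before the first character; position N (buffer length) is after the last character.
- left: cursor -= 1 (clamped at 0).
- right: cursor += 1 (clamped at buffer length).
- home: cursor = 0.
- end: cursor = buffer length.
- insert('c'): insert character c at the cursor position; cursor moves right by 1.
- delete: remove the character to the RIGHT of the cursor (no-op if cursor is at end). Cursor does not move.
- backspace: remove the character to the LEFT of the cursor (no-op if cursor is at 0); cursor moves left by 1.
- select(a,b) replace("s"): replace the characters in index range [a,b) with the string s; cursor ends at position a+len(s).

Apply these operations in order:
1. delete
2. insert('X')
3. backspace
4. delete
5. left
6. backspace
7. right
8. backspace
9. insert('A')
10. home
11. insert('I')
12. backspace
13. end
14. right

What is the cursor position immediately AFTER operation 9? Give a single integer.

After op 1 (delete): buf='XQHF' cursor=0
After op 2 (insert('X')): buf='XXQHF' cursor=1
After op 3 (backspace): buf='XQHF' cursor=0
After op 4 (delete): buf='QHF' cursor=0
After op 5 (left): buf='QHF' cursor=0
After op 6 (backspace): buf='QHF' cursor=0
After op 7 (right): buf='QHF' cursor=1
After op 8 (backspace): buf='HF' cursor=0
After op 9 (insert('A')): buf='AHF' cursor=1

Answer: 1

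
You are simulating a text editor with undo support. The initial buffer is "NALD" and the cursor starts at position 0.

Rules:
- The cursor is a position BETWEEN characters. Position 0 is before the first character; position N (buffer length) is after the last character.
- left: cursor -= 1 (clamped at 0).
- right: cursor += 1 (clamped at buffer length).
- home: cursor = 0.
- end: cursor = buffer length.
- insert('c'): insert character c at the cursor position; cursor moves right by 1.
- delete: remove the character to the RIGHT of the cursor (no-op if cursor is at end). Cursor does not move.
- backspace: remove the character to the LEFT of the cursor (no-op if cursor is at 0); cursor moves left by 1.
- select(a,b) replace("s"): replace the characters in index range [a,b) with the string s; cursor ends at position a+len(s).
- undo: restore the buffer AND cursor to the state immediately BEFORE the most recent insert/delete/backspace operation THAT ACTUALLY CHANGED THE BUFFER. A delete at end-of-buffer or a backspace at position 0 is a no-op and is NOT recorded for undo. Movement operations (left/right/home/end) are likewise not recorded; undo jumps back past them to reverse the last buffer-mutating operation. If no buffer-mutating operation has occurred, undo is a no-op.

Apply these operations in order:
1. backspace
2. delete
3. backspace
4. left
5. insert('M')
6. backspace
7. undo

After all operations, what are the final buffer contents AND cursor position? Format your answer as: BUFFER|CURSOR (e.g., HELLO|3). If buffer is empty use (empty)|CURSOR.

Answer: MALD|1

Derivation:
After op 1 (backspace): buf='NALD' cursor=0
After op 2 (delete): buf='ALD' cursor=0
After op 3 (backspace): buf='ALD' cursor=0
After op 4 (left): buf='ALD' cursor=0
After op 5 (insert('M')): buf='MALD' cursor=1
After op 6 (backspace): buf='ALD' cursor=0
After op 7 (undo): buf='MALD' cursor=1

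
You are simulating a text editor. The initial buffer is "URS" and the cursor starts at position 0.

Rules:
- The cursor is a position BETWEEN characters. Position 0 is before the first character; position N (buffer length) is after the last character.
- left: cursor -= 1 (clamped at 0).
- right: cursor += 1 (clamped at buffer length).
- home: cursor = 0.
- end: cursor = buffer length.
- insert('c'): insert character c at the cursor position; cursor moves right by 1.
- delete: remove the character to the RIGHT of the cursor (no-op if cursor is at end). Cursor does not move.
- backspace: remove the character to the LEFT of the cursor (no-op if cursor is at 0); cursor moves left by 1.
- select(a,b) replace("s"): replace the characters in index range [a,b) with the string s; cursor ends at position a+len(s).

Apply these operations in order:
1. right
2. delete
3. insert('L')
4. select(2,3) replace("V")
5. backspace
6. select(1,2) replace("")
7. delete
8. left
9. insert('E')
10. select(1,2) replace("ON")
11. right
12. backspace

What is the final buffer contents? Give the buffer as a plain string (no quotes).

Answer: EO

Derivation:
After op 1 (right): buf='URS' cursor=1
After op 2 (delete): buf='US' cursor=1
After op 3 (insert('L')): buf='ULS' cursor=2
After op 4 (select(2,3) replace("V")): buf='ULV' cursor=3
After op 5 (backspace): buf='UL' cursor=2
After op 6 (select(1,2) replace("")): buf='U' cursor=1
After op 7 (delete): buf='U' cursor=1
After op 8 (left): buf='U' cursor=0
After op 9 (insert('E')): buf='EU' cursor=1
After op 10 (select(1,2) replace("ON")): buf='EON' cursor=3
After op 11 (right): buf='EON' cursor=3
After op 12 (backspace): buf='EO' cursor=2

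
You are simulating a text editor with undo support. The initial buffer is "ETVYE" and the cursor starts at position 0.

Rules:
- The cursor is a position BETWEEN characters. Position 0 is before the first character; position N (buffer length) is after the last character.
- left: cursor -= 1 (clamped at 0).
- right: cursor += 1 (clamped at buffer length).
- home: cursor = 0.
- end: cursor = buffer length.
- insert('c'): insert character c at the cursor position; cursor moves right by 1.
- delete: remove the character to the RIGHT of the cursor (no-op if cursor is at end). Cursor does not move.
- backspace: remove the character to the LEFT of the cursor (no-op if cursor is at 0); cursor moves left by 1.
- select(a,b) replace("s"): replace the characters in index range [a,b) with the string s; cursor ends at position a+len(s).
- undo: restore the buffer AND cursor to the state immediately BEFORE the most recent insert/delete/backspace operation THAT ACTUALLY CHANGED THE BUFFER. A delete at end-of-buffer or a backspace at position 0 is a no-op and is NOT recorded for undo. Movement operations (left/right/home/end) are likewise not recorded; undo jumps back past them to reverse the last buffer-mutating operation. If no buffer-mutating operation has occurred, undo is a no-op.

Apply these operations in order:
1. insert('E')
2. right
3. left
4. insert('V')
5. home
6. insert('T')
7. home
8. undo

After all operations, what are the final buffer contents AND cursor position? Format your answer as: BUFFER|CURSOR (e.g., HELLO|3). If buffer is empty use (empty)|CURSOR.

Answer: EVETVYE|0

Derivation:
After op 1 (insert('E')): buf='EETVYE' cursor=1
After op 2 (right): buf='EETVYE' cursor=2
After op 3 (left): buf='EETVYE' cursor=1
After op 4 (insert('V')): buf='EVETVYE' cursor=2
After op 5 (home): buf='EVETVYE' cursor=0
After op 6 (insert('T')): buf='TEVETVYE' cursor=1
After op 7 (home): buf='TEVETVYE' cursor=0
After op 8 (undo): buf='EVETVYE' cursor=0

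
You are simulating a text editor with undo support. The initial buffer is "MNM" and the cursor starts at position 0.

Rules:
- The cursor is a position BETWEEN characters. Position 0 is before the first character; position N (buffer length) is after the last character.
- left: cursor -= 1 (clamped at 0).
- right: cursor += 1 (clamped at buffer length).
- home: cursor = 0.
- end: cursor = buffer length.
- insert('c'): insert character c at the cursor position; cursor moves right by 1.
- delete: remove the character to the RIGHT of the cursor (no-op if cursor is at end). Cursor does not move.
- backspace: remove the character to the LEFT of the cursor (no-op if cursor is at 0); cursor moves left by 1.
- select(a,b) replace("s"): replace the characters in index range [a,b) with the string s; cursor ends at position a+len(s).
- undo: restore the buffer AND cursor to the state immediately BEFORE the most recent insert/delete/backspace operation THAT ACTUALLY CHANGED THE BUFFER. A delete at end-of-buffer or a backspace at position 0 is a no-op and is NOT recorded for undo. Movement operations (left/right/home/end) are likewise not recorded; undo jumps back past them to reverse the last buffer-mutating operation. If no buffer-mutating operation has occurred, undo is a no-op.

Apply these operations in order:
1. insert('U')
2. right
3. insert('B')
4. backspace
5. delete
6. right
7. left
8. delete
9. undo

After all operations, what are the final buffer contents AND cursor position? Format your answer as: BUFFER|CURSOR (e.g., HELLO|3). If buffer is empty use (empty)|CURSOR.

Answer: UMM|2

Derivation:
After op 1 (insert('U')): buf='UMNM' cursor=1
After op 2 (right): buf='UMNM' cursor=2
After op 3 (insert('B')): buf='UMBNM' cursor=3
After op 4 (backspace): buf='UMNM' cursor=2
After op 5 (delete): buf='UMM' cursor=2
After op 6 (right): buf='UMM' cursor=3
After op 7 (left): buf='UMM' cursor=2
After op 8 (delete): buf='UM' cursor=2
After op 9 (undo): buf='UMM' cursor=2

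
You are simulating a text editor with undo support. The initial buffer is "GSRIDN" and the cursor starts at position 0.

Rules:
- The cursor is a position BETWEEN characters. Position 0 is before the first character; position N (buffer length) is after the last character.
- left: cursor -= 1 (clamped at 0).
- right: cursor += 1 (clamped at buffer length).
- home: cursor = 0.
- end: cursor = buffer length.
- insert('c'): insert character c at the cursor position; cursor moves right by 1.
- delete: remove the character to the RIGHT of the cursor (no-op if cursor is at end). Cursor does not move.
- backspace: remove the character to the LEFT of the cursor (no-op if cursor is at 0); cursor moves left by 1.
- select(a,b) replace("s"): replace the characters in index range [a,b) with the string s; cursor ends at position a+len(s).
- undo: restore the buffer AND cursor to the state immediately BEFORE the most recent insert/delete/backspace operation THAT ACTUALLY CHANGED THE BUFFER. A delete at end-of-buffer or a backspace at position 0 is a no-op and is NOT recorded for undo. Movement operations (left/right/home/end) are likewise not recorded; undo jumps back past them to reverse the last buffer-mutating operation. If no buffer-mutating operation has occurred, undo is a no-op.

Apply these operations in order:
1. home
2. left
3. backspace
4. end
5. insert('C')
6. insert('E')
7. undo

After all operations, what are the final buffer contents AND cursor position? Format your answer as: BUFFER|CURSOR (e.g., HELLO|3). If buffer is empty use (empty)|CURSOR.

Answer: GSRIDNC|7

Derivation:
After op 1 (home): buf='GSRIDN' cursor=0
After op 2 (left): buf='GSRIDN' cursor=0
After op 3 (backspace): buf='GSRIDN' cursor=0
After op 4 (end): buf='GSRIDN' cursor=6
After op 5 (insert('C')): buf='GSRIDNC' cursor=7
After op 6 (insert('E')): buf='GSRIDNCE' cursor=8
After op 7 (undo): buf='GSRIDNC' cursor=7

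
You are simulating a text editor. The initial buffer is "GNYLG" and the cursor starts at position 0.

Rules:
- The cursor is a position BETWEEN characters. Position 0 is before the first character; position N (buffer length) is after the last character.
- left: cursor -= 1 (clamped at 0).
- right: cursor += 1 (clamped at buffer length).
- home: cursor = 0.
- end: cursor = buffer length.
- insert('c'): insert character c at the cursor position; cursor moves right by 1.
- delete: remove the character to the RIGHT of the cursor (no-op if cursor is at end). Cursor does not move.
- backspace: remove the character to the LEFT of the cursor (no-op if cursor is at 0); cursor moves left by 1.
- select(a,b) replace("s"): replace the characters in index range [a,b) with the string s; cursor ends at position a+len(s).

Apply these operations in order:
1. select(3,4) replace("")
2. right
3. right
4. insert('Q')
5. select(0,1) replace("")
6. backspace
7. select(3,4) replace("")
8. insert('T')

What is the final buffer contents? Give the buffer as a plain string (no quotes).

Answer: NYGT

Derivation:
After op 1 (select(3,4) replace("")): buf='GNYG' cursor=3
After op 2 (right): buf='GNYG' cursor=4
After op 3 (right): buf='GNYG' cursor=4
After op 4 (insert('Q')): buf='GNYGQ' cursor=5
After op 5 (select(0,1) replace("")): buf='NYGQ' cursor=0
After op 6 (backspace): buf='NYGQ' cursor=0
After op 7 (select(3,4) replace("")): buf='NYG' cursor=3
After op 8 (insert('T')): buf='NYGT' cursor=4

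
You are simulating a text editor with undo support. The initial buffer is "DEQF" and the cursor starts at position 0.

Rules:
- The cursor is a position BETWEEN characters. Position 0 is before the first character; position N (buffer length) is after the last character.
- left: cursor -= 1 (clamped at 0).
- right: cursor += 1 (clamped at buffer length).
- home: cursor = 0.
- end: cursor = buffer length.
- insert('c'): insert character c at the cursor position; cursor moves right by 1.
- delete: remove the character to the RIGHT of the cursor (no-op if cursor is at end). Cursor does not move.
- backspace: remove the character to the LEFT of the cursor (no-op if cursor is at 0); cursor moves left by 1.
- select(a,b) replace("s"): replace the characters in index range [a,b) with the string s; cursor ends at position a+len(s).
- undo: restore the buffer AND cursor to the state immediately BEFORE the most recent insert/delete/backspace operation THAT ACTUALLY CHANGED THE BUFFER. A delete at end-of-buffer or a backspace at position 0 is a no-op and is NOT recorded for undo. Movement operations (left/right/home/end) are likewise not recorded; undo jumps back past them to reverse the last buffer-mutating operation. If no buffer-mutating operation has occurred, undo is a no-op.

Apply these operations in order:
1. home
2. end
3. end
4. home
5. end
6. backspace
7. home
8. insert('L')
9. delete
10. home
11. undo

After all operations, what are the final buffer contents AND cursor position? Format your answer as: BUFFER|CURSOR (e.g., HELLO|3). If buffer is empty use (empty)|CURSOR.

Answer: LDEQ|1

Derivation:
After op 1 (home): buf='DEQF' cursor=0
After op 2 (end): buf='DEQF' cursor=4
After op 3 (end): buf='DEQF' cursor=4
After op 4 (home): buf='DEQF' cursor=0
After op 5 (end): buf='DEQF' cursor=4
After op 6 (backspace): buf='DEQ' cursor=3
After op 7 (home): buf='DEQ' cursor=0
After op 8 (insert('L')): buf='LDEQ' cursor=1
After op 9 (delete): buf='LEQ' cursor=1
After op 10 (home): buf='LEQ' cursor=0
After op 11 (undo): buf='LDEQ' cursor=1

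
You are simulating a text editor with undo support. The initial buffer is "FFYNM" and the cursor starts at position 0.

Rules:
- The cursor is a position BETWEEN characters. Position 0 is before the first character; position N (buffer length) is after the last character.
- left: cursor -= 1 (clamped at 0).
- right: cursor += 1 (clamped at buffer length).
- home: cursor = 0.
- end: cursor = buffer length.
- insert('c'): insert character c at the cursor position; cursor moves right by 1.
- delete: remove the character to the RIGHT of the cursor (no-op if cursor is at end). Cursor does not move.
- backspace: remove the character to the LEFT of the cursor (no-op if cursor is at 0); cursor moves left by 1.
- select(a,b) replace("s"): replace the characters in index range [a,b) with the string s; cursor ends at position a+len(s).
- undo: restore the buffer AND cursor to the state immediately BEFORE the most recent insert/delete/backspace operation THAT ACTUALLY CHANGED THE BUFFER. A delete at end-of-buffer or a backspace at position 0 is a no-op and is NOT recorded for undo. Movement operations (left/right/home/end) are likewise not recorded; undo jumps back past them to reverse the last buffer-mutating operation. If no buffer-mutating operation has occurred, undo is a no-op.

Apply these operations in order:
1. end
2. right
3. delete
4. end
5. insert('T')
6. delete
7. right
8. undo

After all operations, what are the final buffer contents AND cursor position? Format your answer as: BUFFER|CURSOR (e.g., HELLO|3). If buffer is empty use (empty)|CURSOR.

After op 1 (end): buf='FFYNM' cursor=5
After op 2 (right): buf='FFYNM' cursor=5
After op 3 (delete): buf='FFYNM' cursor=5
After op 4 (end): buf='FFYNM' cursor=5
After op 5 (insert('T')): buf='FFYNMT' cursor=6
After op 6 (delete): buf='FFYNMT' cursor=6
After op 7 (right): buf='FFYNMT' cursor=6
After op 8 (undo): buf='FFYNM' cursor=5

Answer: FFYNM|5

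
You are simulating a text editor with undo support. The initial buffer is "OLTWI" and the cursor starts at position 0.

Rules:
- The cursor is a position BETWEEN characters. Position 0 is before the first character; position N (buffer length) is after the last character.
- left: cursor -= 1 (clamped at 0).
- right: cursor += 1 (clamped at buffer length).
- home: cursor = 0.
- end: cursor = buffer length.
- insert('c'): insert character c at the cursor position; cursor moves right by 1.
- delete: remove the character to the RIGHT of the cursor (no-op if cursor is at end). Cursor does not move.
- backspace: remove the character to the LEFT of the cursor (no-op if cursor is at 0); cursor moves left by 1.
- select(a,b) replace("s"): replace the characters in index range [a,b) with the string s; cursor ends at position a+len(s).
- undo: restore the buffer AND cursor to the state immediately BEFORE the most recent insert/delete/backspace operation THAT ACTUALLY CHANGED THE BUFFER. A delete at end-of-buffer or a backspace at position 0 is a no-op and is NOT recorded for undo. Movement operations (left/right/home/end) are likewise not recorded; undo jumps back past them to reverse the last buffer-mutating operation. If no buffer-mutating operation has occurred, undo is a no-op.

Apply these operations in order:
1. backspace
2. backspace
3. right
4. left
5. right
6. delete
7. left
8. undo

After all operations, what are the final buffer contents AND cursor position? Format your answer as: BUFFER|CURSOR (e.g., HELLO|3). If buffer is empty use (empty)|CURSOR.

Answer: OLTWI|1

Derivation:
After op 1 (backspace): buf='OLTWI' cursor=0
After op 2 (backspace): buf='OLTWI' cursor=0
After op 3 (right): buf='OLTWI' cursor=1
After op 4 (left): buf='OLTWI' cursor=0
After op 5 (right): buf='OLTWI' cursor=1
After op 6 (delete): buf='OTWI' cursor=1
After op 7 (left): buf='OTWI' cursor=0
After op 8 (undo): buf='OLTWI' cursor=1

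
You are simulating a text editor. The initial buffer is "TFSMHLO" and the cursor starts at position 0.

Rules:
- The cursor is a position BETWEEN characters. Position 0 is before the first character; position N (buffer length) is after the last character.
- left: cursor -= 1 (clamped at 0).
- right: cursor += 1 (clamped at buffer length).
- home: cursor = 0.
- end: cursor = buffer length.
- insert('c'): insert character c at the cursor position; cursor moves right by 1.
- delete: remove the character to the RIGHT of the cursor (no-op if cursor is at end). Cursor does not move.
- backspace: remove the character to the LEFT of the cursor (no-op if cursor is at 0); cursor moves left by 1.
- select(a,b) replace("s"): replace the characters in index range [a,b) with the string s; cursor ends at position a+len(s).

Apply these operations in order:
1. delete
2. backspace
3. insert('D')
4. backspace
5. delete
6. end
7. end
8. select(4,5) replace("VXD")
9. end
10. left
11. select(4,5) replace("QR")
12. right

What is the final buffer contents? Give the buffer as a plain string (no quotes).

After op 1 (delete): buf='FSMHLO' cursor=0
After op 2 (backspace): buf='FSMHLO' cursor=0
After op 3 (insert('D')): buf='DFSMHLO' cursor=1
After op 4 (backspace): buf='FSMHLO' cursor=0
After op 5 (delete): buf='SMHLO' cursor=0
After op 6 (end): buf='SMHLO' cursor=5
After op 7 (end): buf='SMHLO' cursor=5
After op 8 (select(4,5) replace("VXD")): buf='SMHLVXD' cursor=7
After op 9 (end): buf='SMHLVXD' cursor=7
After op 10 (left): buf='SMHLVXD' cursor=6
After op 11 (select(4,5) replace("QR")): buf='SMHLQRXD' cursor=6
After op 12 (right): buf='SMHLQRXD' cursor=7

Answer: SMHLQRXD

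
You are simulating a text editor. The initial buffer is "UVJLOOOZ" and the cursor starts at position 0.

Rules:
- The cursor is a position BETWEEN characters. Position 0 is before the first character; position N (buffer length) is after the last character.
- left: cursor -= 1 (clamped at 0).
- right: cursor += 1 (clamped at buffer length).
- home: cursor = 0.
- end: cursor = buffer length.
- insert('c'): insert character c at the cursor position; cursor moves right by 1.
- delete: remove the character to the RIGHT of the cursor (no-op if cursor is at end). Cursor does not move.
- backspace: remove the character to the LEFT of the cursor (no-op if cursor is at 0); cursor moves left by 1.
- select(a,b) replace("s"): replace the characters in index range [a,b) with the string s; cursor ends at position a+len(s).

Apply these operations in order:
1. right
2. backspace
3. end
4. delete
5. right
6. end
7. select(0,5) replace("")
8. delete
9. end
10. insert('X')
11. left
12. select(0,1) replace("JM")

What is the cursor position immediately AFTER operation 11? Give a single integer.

Answer: 1

Derivation:
After op 1 (right): buf='UVJLOOOZ' cursor=1
After op 2 (backspace): buf='VJLOOOZ' cursor=0
After op 3 (end): buf='VJLOOOZ' cursor=7
After op 4 (delete): buf='VJLOOOZ' cursor=7
After op 5 (right): buf='VJLOOOZ' cursor=7
After op 6 (end): buf='VJLOOOZ' cursor=7
After op 7 (select(0,5) replace("")): buf='OZ' cursor=0
After op 8 (delete): buf='Z' cursor=0
After op 9 (end): buf='Z' cursor=1
After op 10 (insert('X')): buf='ZX' cursor=2
After op 11 (left): buf='ZX' cursor=1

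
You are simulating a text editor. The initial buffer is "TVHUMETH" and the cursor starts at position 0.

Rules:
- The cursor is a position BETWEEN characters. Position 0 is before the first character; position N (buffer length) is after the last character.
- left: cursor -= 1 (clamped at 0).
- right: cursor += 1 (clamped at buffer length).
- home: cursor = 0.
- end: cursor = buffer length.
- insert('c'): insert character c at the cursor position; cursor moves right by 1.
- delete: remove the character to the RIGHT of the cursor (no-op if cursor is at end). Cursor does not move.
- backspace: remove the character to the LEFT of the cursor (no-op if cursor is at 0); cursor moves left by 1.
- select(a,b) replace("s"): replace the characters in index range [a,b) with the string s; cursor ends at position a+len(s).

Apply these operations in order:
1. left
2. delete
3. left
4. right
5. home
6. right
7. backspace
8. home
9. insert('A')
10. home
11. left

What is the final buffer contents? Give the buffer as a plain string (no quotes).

After op 1 (left): buf='TVHUMETH' cursor=0
After op 2 (delete): buf='VHUMETH' cursor=0
After op 3 (left): buf='VHUMETH' cursor=0
After op 4 (right): buf='VHUMETH' cursor=1
After op 5 (home): buf='VHUMETH' cursor=0
After op 6 (right): buf='VHUMETH' cursor=1
After op 7 (backspace): buf='HUMETH' cursor=0
After op 8 (home): buf='HUMETH' cursor=0
After op 9 (insert('A')): buf='AHUMETH' cursor=1
After op 10 (home): buf='AHUMETH' cursor=0
After op 11 (left): buf='AHUMETH' cursor=0

Answer: AHUMETH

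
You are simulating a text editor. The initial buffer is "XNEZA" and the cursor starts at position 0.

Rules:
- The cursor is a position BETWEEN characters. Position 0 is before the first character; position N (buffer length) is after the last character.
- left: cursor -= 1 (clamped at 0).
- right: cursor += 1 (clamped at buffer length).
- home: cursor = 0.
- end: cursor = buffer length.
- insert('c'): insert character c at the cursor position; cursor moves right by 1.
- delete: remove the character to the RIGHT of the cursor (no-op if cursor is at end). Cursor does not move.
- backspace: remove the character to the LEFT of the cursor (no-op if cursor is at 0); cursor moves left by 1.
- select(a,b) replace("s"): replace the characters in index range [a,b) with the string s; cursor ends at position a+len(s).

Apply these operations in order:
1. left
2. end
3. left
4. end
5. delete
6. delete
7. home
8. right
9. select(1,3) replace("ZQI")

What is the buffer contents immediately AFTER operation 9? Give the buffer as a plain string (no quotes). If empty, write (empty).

After op 1 (left): buf='XNEZA' cursor=0
After op 2 (end): buf='XNEZA' cursor=5
After op 3 (left): buf='XNEZA' cursor=4
After op 4 (end): buf='XNEZA' cursor=5
After op 5 (delete): buf='XNEZA' cursor=5
After op 6 (delete): buf='XNEZA' cursor=5
After op 7 (home): buf='XNEZA' cursor=0
After op 8 (right): buf='XNEZA' cursor=1
After op 9 (select(1,3) replace("ZQI")): buf='XZQIZA' cursor=4

Answer: XZQIZA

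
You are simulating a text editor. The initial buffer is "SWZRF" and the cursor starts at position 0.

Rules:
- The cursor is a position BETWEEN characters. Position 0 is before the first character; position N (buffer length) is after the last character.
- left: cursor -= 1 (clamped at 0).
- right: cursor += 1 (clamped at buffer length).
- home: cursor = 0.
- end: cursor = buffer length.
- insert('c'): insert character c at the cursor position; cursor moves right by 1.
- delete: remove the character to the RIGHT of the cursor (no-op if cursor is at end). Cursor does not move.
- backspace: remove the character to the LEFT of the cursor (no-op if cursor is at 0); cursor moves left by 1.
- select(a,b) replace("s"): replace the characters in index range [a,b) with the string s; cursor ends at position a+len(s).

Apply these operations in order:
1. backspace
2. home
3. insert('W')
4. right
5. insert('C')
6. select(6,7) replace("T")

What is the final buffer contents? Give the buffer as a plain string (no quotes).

After op 1 (backspace): buf='SWZRF' cursor=0
After op 2 (home): buf='SWZRF' cursor=0
After op 3 (insert('W')): buf='WSWZRF' cursor=1
After op 4 (right): buf='WSWZRF' cursor=2
After op 5 (insert('C')): buf='WSCWZRF' cursor=3
After op 6 (select(6,7) replace("T")): buf='WSCWZRT' cursor=7

Answer: WSCWZRT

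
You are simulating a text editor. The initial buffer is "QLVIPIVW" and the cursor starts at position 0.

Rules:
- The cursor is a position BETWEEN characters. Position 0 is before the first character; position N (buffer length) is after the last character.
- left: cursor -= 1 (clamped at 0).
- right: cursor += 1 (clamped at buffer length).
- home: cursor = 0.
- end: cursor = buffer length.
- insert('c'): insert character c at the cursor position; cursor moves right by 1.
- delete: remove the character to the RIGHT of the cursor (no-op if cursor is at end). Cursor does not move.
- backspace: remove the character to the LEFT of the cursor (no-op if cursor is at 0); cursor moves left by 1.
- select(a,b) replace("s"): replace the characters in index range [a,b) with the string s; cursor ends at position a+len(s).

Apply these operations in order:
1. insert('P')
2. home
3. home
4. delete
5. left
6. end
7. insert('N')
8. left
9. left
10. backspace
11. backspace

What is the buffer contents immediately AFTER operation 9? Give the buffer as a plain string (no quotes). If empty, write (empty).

After op 1 (insert('P')): buf='PQLVIPIVW' cursor=1
After op 2 (home): buf='PQLVIPIVW' cursor=0
After op 3 (home): buf='PQLVIPIVW' cursor=0
After op 4 (delete): buf='QLVIPIVW' cursor=0
After op 5 (left): buf='QLVIPIVW' cursor=0
After op 6 (end): buf='QLVIPIVW' cursor=8
After op 7 (insert('N')): buf='QLVIPIVWN' cursor=9
After op 8 (left): buf='QLVIPIVWN' cursor=8
After op 9 (left): buf='QLVIPIVWN' cursor=7

Answer: QLVIPIVWN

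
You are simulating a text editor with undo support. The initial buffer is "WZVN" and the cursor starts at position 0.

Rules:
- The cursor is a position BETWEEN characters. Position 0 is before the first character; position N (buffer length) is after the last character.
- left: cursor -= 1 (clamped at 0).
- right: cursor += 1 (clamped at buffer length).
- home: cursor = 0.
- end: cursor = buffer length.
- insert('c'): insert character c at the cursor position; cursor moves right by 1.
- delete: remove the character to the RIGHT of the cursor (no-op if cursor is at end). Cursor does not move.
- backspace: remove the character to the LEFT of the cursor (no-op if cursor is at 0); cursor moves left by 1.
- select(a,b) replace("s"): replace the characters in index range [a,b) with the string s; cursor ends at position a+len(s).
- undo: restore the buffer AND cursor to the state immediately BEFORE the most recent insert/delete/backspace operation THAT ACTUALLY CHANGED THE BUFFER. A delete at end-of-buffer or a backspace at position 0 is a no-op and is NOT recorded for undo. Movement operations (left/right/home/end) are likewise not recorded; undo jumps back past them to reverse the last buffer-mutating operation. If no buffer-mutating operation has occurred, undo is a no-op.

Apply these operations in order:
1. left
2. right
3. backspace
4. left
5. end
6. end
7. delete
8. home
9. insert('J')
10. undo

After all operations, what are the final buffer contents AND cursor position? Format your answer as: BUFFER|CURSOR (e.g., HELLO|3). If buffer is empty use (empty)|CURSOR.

Answer: ZVN|0

Derivation:
After op 1 (left): buf='WZVN' cursor=0
After op 2 (right): buf='WZVN' cursor=1
After op 3 (backspace): buf='ZVN' cursor=0
After op 4 (left): buf='ZVN' cursor=0
After op 5 (end): buf='ZVN' cursor=3
After op 6 (end): buf='ZVN' cursor=3
After op 7 (delete): buf='ZVN' cursor=3
After op 8 (home): buf='ZVN' cursor=0
After op 9 (insert('J')): buf='JZVN' cursor=1
After op 10 (undo): buf='ZVN' cursor=0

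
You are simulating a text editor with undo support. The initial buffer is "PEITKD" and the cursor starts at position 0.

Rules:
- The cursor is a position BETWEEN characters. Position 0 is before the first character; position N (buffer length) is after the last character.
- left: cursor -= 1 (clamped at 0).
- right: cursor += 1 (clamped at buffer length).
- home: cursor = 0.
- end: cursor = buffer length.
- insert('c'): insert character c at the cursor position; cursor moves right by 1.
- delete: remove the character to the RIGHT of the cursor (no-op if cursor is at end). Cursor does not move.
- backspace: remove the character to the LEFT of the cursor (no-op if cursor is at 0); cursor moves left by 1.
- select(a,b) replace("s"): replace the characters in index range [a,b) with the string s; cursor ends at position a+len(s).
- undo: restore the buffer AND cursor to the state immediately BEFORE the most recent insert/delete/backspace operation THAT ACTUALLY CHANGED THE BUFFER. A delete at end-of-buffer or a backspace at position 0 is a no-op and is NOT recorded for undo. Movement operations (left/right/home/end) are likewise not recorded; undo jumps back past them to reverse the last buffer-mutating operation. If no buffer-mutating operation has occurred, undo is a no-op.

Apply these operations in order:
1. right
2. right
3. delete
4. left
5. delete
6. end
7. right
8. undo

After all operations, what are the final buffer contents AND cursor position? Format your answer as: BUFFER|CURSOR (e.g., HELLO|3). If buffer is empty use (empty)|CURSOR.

After op 1 (right): buf='PEITKD' cursor=1
After op 2 (right): buf='PEITKD' cursor=2
After op 3 (delete): buf='PETKD' cursor=2
After op 4 (left): buf='PETKD' cursor=1
After op 5 (delete): buf='PTKD' cursor=1
After op 6 (end): buf='PTKD' cursor=4
After op 7 (right): buf='PTKD' cursor=4
After op 8 (undo): buf='PETKD' cursor=1

Answer: PETKD|1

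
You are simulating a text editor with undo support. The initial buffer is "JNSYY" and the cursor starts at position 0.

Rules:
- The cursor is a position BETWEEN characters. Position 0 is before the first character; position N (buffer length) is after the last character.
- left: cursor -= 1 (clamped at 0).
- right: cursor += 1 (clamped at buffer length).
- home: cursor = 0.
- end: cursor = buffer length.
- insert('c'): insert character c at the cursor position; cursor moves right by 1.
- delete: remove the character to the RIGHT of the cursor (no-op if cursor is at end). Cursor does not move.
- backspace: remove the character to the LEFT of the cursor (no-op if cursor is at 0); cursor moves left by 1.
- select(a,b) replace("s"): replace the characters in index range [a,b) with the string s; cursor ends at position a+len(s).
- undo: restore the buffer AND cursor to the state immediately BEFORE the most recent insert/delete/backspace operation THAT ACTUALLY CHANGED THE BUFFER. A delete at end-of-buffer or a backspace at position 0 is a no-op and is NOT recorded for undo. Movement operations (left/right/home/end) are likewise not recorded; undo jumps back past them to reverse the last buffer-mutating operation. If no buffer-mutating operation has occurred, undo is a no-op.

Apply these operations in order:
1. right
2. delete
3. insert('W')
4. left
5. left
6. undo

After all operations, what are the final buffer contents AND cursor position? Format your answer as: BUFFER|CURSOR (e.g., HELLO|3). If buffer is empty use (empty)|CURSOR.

After op 1 (right): buf='JNSYY' cursor=1
After op 2 (delete): buf='JSYY' cursor=1
After op 3 (insert('W')): buf='JWSYY' cursor=2
After op 4 (left): buf='JWSYY' cursor=1
After op 5 (left): buf='JWSYY' cursor=0
After op 6 (undo): buf='JSYY' cursor=1

Answer: JSYY|1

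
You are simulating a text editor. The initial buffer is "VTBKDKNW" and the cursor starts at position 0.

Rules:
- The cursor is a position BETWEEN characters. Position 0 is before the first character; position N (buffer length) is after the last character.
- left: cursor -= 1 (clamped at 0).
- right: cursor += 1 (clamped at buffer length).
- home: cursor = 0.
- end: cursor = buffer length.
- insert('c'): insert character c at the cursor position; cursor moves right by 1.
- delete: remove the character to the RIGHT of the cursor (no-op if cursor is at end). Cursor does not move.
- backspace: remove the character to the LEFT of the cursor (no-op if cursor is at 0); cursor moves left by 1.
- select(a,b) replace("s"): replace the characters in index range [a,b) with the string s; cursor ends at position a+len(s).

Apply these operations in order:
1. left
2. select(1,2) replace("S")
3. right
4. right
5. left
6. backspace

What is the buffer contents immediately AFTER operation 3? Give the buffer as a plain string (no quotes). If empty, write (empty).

Answer: VSBKDKNW

Derivation:
After op 1 (left): buf='VTBKDKNW' cursor=0
After op 2 (select(1,2) replace("S")): buf='VSBKDKNW' cursor=2
After op 3 (right): buf='VSBKDKNW' cursor=3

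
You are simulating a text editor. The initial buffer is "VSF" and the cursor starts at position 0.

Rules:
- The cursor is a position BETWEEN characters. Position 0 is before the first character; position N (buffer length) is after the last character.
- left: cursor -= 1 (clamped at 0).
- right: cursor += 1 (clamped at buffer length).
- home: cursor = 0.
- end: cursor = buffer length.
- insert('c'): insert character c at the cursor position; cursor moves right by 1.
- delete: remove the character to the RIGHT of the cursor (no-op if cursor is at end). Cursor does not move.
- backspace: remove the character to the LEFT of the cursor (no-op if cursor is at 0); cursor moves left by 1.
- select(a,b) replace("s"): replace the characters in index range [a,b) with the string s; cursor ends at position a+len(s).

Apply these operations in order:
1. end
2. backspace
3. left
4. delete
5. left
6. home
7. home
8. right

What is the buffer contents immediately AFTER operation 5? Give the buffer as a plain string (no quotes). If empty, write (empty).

After op 1 (end): buf='VSF' cursor=3
After op 2 (backspace): buf='VS' cursor=2
After op 3 (left): buf='VS' cursor=1
After op 4 (delete): buf='V' cursor=1
After op 5 (left): buf='V' cursor=0

Answer: V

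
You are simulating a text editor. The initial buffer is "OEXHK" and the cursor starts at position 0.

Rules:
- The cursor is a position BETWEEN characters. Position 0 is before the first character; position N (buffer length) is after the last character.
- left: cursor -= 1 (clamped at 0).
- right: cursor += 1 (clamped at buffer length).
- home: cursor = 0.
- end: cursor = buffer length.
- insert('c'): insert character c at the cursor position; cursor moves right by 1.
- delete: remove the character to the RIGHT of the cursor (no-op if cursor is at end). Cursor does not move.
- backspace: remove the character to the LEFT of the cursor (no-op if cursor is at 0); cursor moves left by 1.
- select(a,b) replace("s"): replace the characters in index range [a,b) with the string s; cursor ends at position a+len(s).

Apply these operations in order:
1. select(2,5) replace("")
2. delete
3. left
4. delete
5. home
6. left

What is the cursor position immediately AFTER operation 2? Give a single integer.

Answer: 2

Derivation:
After op 1 (select(2,5) replace("")): buf='OE' cursor=2
After op 2 (delete): buf='OE' cursor=2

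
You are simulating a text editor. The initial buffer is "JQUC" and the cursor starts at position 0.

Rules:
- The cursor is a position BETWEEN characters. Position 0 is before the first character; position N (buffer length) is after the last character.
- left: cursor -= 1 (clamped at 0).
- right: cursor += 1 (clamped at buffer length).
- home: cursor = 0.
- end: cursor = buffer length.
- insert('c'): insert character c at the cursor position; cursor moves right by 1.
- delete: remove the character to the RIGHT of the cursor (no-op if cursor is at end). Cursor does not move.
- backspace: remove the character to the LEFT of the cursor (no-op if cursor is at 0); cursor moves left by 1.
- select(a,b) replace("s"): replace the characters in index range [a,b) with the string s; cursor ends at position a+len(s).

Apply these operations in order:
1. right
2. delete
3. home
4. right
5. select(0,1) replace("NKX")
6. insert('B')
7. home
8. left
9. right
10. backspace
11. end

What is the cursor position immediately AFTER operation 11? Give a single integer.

After op 1 (right): buf='JQUC' cursor=1
After op 2 (delete): buf='JUC' cursor=1
After op 3 (home): buf='JUC' cursor=0
After op 4 (right): buf='JUC' cursor=1
After op 5 (select(0,1) replace("NKX")): buf='NKXUC' cursor=3
After op 6 (insert('B')): buf='NKXBUC' cursor=4
After op 7 (home): buf='NKXBUC' cursor=0
After op 8 (left): buf='NKXBUC' cursor=0
After op 9 (right): buf='NKXBUC' cursor=1
After op 10 (backspace): buf='KXBUC' cursor=0
After op 11 (end): buf='KXBUC' cursor=5

Answer: 5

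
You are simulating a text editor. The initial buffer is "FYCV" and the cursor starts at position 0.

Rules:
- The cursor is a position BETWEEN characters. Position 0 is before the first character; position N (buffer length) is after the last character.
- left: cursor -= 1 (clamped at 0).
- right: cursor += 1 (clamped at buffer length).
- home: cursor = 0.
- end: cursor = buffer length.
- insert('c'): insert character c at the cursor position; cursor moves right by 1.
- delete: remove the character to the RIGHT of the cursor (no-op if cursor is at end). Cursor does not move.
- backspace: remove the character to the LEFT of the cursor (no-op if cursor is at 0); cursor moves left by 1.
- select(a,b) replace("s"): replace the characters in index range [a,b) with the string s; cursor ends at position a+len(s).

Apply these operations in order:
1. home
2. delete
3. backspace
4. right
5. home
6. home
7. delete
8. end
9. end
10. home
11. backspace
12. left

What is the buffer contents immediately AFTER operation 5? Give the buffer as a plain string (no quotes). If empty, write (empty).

Answer: YCV

Derivation:
After op 1 (home): buf='FYCV' cursor=0
After op 2 (delete): buf='YCV' cursor=0
After op 3 (backspace): buf='YCV' cursor=0
After op 4 (right): buf='YCV' cursor=1
After op 5 (home): buf='YCV' cursor=0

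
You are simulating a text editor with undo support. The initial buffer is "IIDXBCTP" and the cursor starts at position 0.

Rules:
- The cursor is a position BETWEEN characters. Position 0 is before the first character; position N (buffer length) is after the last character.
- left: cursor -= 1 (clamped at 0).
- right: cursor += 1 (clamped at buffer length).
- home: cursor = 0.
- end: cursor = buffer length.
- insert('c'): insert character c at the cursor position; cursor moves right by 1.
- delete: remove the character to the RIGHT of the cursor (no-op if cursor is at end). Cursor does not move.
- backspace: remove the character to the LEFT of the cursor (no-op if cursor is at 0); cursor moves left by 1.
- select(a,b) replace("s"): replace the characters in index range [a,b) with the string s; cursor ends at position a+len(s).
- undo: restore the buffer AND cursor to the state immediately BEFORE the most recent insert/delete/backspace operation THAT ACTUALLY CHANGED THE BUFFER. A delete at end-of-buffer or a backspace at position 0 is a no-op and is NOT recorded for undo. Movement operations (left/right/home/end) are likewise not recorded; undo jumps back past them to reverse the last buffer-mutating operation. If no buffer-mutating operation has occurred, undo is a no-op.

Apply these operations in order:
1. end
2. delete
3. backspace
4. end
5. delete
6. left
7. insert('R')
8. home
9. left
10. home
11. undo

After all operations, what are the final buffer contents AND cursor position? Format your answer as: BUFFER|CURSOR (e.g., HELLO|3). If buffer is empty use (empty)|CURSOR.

Answer: IIDXBCT|6

Derivation:
After op 1 (end): buf='IIDXBCTP' cursor=8
After op 2 (delete): buf='IIDXBCTP' cursor=8
After op 3 (backspace): buf='IIDXBCT' cursor=7
After op 4 (end): buf='IIDXBCT' cursor=7
After op 5 (delete): buf='IIDXBCT' cursor=7
After op 6 (left): buf='IIDXBCT' cursor=6
After op 7 (insert('R')): buf='IIDXBCRT' cursor=7
After op 8 (home): buf='IIDXBCRT' cursor=0
After op 9 (left): buf='IIDXBCRT' cursor=0
After op 10 (home): buf='IIDXBCRT' cursor=0
After op 11 (undo): buf='IIDXBCT' cursor=6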